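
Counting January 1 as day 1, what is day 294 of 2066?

January has 31 days (294 − 31 = 263 remain).
February has 28 days (263 − 28 = 235 remain).
March has 31 days (235 − 31 = 204 remain).
April has 30 days (204 − 30 = 174 remain).
May has 31 days (174 − 31 = 143 remain).
June has 30 days (143 − 30 = 113 remain).
July has 31 days (113 − 31 = 82 remain).
August has 31 days (82 − 31 = 51 remain).
September has 30 days (51 − 30 = 21 remain).
21 into October → October 21.

2066-10-21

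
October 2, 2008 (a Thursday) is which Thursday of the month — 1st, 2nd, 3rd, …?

Day 2 falls in week ⌈2/7⌉ of the month.
Days 1–7 hold the 1st Thursday, 8–14 the 2nd, 15–21 the 3rd, 22–28 the 4th, 29–31 the 5th.
2 is in the range for the 1st.

1st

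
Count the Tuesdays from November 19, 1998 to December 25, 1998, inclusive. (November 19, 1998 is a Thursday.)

November 19, 1998 is a Thursday; the first Tuesday on or after it is November 24, 1998 (5 days later).
From November 24, 1998 to December 25, 1998: 6 + 25 = 31 days (rest of November, December).
31 ÷ 7 = 4 full weeks with remainder 3, so 4 more Tuesdays after the first → 5.

5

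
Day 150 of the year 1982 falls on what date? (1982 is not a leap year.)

January has 31 days (150 − 31 = 119 remain).
February has 28 days (119 − 28 = 91 remain).
March has 31 days (91 − 31 = 60 remain).
April has 30 days (60 − 30 = 30 remain).
30 into May → May 30.

May 30, 1982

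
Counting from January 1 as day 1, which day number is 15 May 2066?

135

Days in months before May: 31 + 28 + 31 + 30 = 120.
Plus 15 days into May → day 135.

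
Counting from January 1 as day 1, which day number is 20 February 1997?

51

Days in months before February: 31 = 31.
Plus 20 days into February → day 51.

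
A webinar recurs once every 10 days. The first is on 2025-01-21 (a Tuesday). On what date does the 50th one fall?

The 50th occurrence is 49 intervals after the first: 49 × 10 = 490 days after 2025-01-21.
January has 31 days — 10 days to the end of January leaves 480.
From end of January to end of 2025 is 334 days (146 left).
January has 31 days (115 left).
February has 28 days (87 left).
March has 31 days (56 left).
April has 30 days (26 left).
26 days into May → 2026-05-26.

2026-05-26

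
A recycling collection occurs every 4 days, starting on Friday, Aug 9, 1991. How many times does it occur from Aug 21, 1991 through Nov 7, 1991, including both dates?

20

Occurrences land 4·i days after Aug 9, 1991 for i = 0, 1, 2, …
Aug 21, 1991 is 12 days after the start; 12 ÷ 4 = 3 remainder 0. First occurrence in the window: #4 on Aug 21, 1991 (3×4 = 12 days in).
Nov 7, 1991 is 90 days after the start; 90 ÷ 4 = 22 remainder 2. Last occurrence in the window: #23 on Nov 5, 1991.
Occurrences #4 through #23: 20 in total.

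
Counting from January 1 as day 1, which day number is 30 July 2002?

Days in months before July: 31 + 28 + 31 + 30 + 31 + 30 = 181.
Plus 30 days into July → day 211.

211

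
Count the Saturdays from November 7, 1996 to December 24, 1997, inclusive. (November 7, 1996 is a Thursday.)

November 7, 1996 is a Thursday; the first Saturday on or after it is November 9, 1996 (2 days later).
From November 9, 1996 to December 24, 1997: 52 + 358 = 410 days (rest of 1996, to December 24, 1997 in 1997).
410 ÷ 7 = 58 full weeks with remainder 4, so 58 more Saturdays after the first → 59.

59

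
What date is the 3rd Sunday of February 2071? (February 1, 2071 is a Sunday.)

February 2071 begins on a Sunday, so the first Sunday is February 1.
The 3rd Sunday is 2 weeks later: 1 + 14 = 15.

2071-02-15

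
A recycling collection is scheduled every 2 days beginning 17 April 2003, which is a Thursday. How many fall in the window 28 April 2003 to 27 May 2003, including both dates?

15

Occurrences land 2·i days after 17 April 2003 for i = 0, 1, 2, …
28 April 2003 is 11 days after the start; 11 ÷ 2 = 5 remainder 1; since the remainder is 1, round up to i = 6. First occurrence in the window: #7 on 29 April 2003 (6×2 = 12 days in).
27 May 2003 is 40 days after the start; 40 ÷ 2 = 20 remainder 0. Last occurrence in the window: #21 on 27 May 2003.
Occurrences #7 through #21: 15 in total.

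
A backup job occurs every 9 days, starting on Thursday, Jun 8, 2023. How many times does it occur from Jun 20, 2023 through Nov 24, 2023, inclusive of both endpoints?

17

Occurrences land 9·i days after Jun 8, 2023 for i = 0, 1, 2, …
Jun 20, 2023 is 12 days after the start; 12 ÷ 9 = 1 remainder 3; since the remainder is 3, round up to i = 2. First occurrence in the window: #3 on Jun 26, 2023 (2×9 = 18 days in).
Nov 24, 2023 is 169 days after the start; 169 ÷ 9 = 18 remainder 7. Last occurrence in the window: #19 on Nov 17, 2023.
Occurrences #3 through #19: 17 in total.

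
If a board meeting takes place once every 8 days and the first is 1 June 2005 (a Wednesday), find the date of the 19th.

23 October 2005

The 19th occurrence is 18 intervals after the first: 18 × 8 = 144 days after 1 June 2005.
June has 30 days — 29 days to the end of June leaves 115.
July has 31 days (84 left).
August has 31 days (53 left).
September has 30 days (23 left).
23 days into October → 23 October 2005.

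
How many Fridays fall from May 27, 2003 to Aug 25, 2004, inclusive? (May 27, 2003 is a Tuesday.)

65

May 27, 2003 is a Tuesday; the first Friday on or after it is May 30, 2003 (3 days later).
From May 30, 2003 to Aug 25, 2004: 215 + 238 = 453 days (rest of 2003, to Aug 25, 2004 in 2004).
453 ÷ 7 = 64 full weeks with remainder 5, so 64 more Fridays after the first → 65.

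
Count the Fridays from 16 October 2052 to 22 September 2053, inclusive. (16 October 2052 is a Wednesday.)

49

16 October 2052 is a Wednesday; the first Friday on or after it is 18 October 2052 (2 days later).
From 18 October 2052 to 22 September 2053: 74 + 265 = 339 days (rest of 2052, to 22 September 2053 in 2053).
339 ÷ 7 = 48 full weeks with remainder 3, so 48 more Fridays after the first → 49.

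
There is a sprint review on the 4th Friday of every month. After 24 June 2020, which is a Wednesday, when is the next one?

June 2020 starts on a Monday; its first Friday is the 5th, so the 4th Friday is the 26th — 26 June 2020.
26 June 2020 is after 24 June 2020, so that is the next one.

26 June 2020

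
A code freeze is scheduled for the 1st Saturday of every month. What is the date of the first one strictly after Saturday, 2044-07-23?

July 2044 starts on a Friday, so its 1st Saturday is 2044-07-02 (1 day in).
That is not after 2044-07-23, so look at August 2044.
August 2044 starts on a Monday, so its 1st Saturday is 2044-08-06 (5 days in).

2044-08-06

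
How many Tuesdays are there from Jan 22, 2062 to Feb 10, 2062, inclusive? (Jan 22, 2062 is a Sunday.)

3

Jan 22, 2062 is a Sunday; the first Tuesday on or after it is Jan 24, 2062 (2 days later).
From Jan 24, 2062 to Feb 10, 2062: 7 + 10 = 17 days (rest of Jan, Feb).
17 ÷ 7 = 2 full weeks with remainder 3, so 2 more Tuesdays after the first → 3.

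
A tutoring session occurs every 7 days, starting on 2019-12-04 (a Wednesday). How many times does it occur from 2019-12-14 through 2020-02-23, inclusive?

Occurrences land 7·i days after 2019-12-04 for i = 0, 1, 2, …
2019-12-14 is 10 days after the start; 10 ÷ 7 = 1 remainder 3; since the remainder is 3, round up to i = 2. First occurrence in the window: #3 on 2019-12-18 (2×7 = 14 days in).
2020-02-23 is 81 days after the start; 81 ÷ 7 = 11 remainder 4. Last occurrence in the window: #12 on 2020-02-19.
Occurrences #3 through #12: 10 in total.

10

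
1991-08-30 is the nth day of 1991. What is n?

242

Days in months before August: 31 + 28 + 31 + 30 + 31 + 30 + 31 = 212.
Plus 30 days into August → day 242.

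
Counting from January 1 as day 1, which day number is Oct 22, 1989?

Days in months before Oct: 31 + 28 + 31 + 30 + 31 + 30 + 31 + 31 + 30 = 273.
Plus 22 days into Oct → day 295.

295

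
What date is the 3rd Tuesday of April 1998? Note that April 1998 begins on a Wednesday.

1998-04-21

April 1998 begins on a Wednesday, so the first Tuesday is April 7 (6 days later).
The 3rd Tuesday is 2 weeks later: 7 + 14 = 21.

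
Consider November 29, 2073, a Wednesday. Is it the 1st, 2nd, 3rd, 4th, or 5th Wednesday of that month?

5th

Day 29 falls in week ⌈29/7⌉ of the month.
Days 1–7 hold the 1st Wednesday, 8–14 the 2nd, 15–21 the 3rd, 22–28 the 4th, 29–31 the 5th.
29 is in the range for the 5th.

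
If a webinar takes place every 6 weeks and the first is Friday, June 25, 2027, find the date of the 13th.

November 10, 2028

The 13th occurrence is 12 intervals after the first: 12 × 42 = 504 days after June 25, 2027.
June has 30 days — 5 days to the end of June leaves 499.
From end of June to end of 2027 is 184 days (315 left).
January has 31 days (284 left).
February has 29 days (255 left).
March has 31 days (224 left).
April has 30 days (194 left).
May has 31 days (163 left).
June has 30 days (133 left).
July has 31 days (102 left).
August has 31 days (71 left).
September has 30 days (41 left).
October has 31 days (10 left).
10 days into November → November 10, 2028.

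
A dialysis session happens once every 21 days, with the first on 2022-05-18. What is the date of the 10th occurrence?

2022-11-23

The 10th occurrence is 9 intervals after the first: 9 × 21 = 189 days after 2022-05-18.
May has 31 days — 13 days to the end of May leaves 176.
June has 30 days (146 left).
July has 31 days (115 left).
August has 31 days (84 left).
September has 30 days (54 left).
October has 31 days (23 left).
23 days into November → 2022-11-23.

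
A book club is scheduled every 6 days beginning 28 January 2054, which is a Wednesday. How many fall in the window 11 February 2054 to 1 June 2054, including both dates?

18

Occurrences land 6·i days after 28 January 2054 for i = 0, 1, 2, …
11 February 2054 is 14 days after the start; 14 ÷ 6 = 2 remainder 2; since the remainder is 2, round up to i = 3. First occurrence in the window: #4 on 15 February 2054 (3×6 = 18 days in).
1 June 2054 is 124 days after the start; 124 ÷ 6 = 20 remainder 4. Last occurrence in the window: #21 on 28 May 2054.
Occurrences #4 through #21: 18 in total.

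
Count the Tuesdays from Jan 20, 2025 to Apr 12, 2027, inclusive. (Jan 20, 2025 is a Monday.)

116

Jan 20, 2025 is a Monday; the first Tuesday on or after it is Jan 21, 2025 (1 day later).
From Jan 21, 2025 to Apr 12, 2027: 344 + 365 + 102 = 811 days (rest of 2025, 2026, to Apr 12, 2027 in 2027).
811 ÷ 7 = 115 full weeks with remainder 6, so 115 more Tuesdays after the first → 116.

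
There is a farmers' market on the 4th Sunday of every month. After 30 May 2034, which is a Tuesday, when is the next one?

May 2034 starts on a Monday; its first Sunday is the 7th, so the 4th Sunday is the 28th — 28 May 2034.
That is not after 30 May 2034, so look at June 2034.
June 2034 starts on a Thursday; its first Sunday is the 4th, so the 4th Sunday is the 25th — 25 June 2034.

25 June 2034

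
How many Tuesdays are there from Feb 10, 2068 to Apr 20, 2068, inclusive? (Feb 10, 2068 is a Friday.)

10

Feb 10, 2068 is a Friday; the first Tuesday on or after it is Feb 14, 2068 (4 days later).
From Feb 14, 2068 to Apr 20, 2068: 15 + 31 + 20 = 66 days (rest of Feb, Mar, Apr).
66 ÷ 7 = 9 full weeks with remainder 3, so 9 more Tuesdays after the first → 10.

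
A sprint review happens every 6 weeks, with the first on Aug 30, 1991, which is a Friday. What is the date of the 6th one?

The 6th occurrence is 5 intervals after the first: 5 × 42 = 210 days after Aug 30, 1991.
Aug has 31 days — 1 day to the end of Aug leaves 209.
Sep has 30 days (179 left).
Oct has 31 days (148 left).
Nov has 30 days (118 left).
Dec has 31 days (87 left).
Jan has 31 days (56 left).
Feb has 29 days (27 left).
27 days into Mar → Mar 27, 1992.

Mar 27, 1992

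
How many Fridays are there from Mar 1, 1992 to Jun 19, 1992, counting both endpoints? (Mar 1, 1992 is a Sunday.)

Mar 1, 1992 is a Sunday; the first Friday on or after it is Mar 6, 1992 (5 days later).
From Mar 6, 1992 to Jun 19, 1992: 25 + 30 + 31 + 19 = 105 days (rest of Mar, Apr, May, Jun).
105 ÷ 7 = 15 full weeks with remainder 0, so 15 more Fridays after the first → 16.

16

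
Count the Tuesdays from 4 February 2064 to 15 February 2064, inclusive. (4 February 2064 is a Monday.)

2

4 February 2064 is a Monday; the first Tuesday on or after it is 5 February 2064 (1 day later).
From 5 February 2064 to 15 February 2064 is 15 − 5 = 10 days.
10 ÷ 7 = 1 full weeks with remainder 3, so 1 more Tuesdays after the first → 2.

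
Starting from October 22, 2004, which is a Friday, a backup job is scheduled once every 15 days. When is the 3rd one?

November 21, 2004

The 3rd occurrence is 2 intervals after the first: 2 × 15 = 30 days after October 22, 2004.
October has 31 days — 9 days to the end of October leaves 21.
21 days into November → November 21, 2004.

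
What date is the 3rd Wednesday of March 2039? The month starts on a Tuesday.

March 16, 2039

March 2039 begins on a Tuesday, so the first Wednesday is March 2 (1 day later).
The 3rd Wednesday is 2 weeks later: 2 + 14 = 16.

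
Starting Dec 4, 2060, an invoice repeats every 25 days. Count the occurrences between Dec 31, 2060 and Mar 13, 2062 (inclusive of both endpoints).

Occurrences land 25·i days after Dec 4, 2060 for i = 0, 1, 2, …
Dec 31, 2060 is 27 days after the start; 27 ÷ 25 = 1 remainder 2; since the remainder is 2, round up to i = 2. First occurrence in the window: #3 on Jan 23, 2061 (2×25 = 50 days in).
Mar 13, 2062 is 464 days after the start; 464 ÷ 25 = 18 remainder 14. Last occurrence in the window: #19 on Feb 27, 2062.
Occurrences #3 through #19: 17 in total.

17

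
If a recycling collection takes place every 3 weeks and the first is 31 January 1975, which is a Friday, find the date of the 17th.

The 17th occurrence is 16 intervals after the first: 16 × 21 = 336 days after 31 January 1975.
January has 31 days — 0 days to the end of January leaves 336.
February has 28 days (308 left).
March has 31 days (277 left).
April has 30 days (247 left).
May has 31 days (216 left).
June has 30 days (186 left).
July has 31 days (155 left).
August has 31 days (124 left).
September has 30 days (94 left).
October has 31 days (63 left).
November has 30 days (33 left).
December has 31 days (2 left).
2 days into January → 2 January 1976.

2 January 1976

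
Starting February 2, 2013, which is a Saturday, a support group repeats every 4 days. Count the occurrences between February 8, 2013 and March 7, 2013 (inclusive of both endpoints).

7

Occurrences land 4·i days after February 2, 2013 for i = 0, 1, 2, …
February 8, 2013 is 6 days after the start; 6 ÷ 4 = 1 remainder 2; since the remainder is 2, round up to i = 2. First occurrence in the window: #3 on February 10, 2013 (2×4 = 8 days in).
March 7, 2013 is 33 days after the start; 33 ÷ 4 = 8 remainder 1. Last occurrence in the window: #9 on March 6, 2013.
Occurrences #3 through #9: 7 in total.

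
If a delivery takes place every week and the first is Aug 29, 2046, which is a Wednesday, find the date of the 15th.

The 15th occurrence is 14 intervals after the first: 14 × 7 = 98 days after Aug 29, 2046.
Aug has 31 days — 2 days to the end of Aug leaves 96.
Sep has 30 days (66 left).
Oct has 31 days (35 left).
Nov has 30 days (5 left).
5 days into Dec → Dec 5, 2046.

Dec 5, 2046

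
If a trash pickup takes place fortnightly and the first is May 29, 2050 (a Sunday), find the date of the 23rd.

April 2, 2051

The 23rd occurrence is 22 intervals after the first: 22 × 14 = 308 days after May 29, 2050.
May has 31 days — 2 days to the end of May leaves 306.
June has 30 days (276 left).
July has 31 days (245 left).
August has 31 days (214 left).
September has 30 days (184 left).
October has 31 days (153 left).
November has 30 days (123 left).
December has 31 days (92 left).
January has 31 days (61 left).
February has 28 days (33 left).
March has 31 days (2 left).
2 days into April → April 2, 2051.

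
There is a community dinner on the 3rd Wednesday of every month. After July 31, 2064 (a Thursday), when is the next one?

July 2064 starts on a Tuesday; its first Wednesday is the 2nd, so the 3rd Wednesday is the 16th — July 16, 2064.
That is not after July 31, 2064, so look at August 2064.
August 2064 starts on a Friday; its first Wednesday is the 6th, so the 3rd Wednesday is the 20th — August 20, 2064.

August 20, 2064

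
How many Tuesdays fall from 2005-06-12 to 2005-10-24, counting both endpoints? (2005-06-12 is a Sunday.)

2005-06-12 is a Sunday; the first Tuesday on or after it is 2005-06-14 (2 days later).
From 2005-06-14 to 2005-10-24: 16 + 31 + 31 + 30 + 24 = 132 days (rest of June, July, August, September, October).
132 ÷ 7 = 18 full weeks with remainder 6, so 18 more Tuesdays after the first → 19.

19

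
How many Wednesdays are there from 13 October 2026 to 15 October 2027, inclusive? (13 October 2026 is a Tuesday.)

53

13 October 2026 is a Tuesday; the first Wednesday on or after it is 14 October 2026 (1 day later).
From 14 October 2026 to 15 October 2027: 78 + 288 = 366 days (rest of 2026, to 15 October 2027 in 2027).
366 ÷ 7 = 52 full weeks with remainder 2, so 52 more Wednesdays after the first → 53.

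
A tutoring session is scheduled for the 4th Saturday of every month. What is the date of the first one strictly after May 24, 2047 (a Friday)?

May 2047 starts on a Wednesday; its first Saturday is the 4th, so the 4th Saturday is the 25th — May 25, 2047.
May 25, 2047 is after May 24, 2047, so that is the next one.

May 25, 2047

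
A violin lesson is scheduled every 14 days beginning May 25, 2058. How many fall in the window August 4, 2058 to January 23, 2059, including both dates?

12

Occurrences land 14·i days after May 25, 2058 for i = 0, 1, 2, …
August 4, 2058 is 71 days after the start; 71 ÷ 14 = 5 remainder 1; since the remainder is 1, round up to i = 6. First occurrence in the window: #7 on August 17, 2058 (6×14 = 84 days in).
January 23, 2059 is 243 days after the start; 243 ÷ 14 = 17 remainder 5. Last occurrence in the window: #18 on January 18, 2059.
Occurrences #7 through #18: 12 in total.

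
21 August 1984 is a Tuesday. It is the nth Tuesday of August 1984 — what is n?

3rd

Day 21 falls in week ⌈21/7⌉ of the month.
Days 1–7 hold the 1st Tuesday, 8–14 the 2nd, 15–21 the 3rd, 22–28 the 4th, 29–31 the 5th.
21 is in the range for the 3rd.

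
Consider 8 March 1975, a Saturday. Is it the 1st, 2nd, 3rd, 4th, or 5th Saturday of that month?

2nd

Day 8 falls in week ⌈8/7⌉ of the month.
Days 1–7 hold the 1st Saturday, 8–14 the 2nd, 15–21 the 3rd, 22–28 the 4th, 29–31 the 5th.
8 is in the range for the 2nd.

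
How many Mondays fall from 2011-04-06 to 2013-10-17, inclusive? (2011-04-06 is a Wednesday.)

2011-04-06 is a Wednesday; the first Monday on or after it is 2011-04-11 (5 days later).
From 2011-04-11 to 2013-10-17: 264 + 366 + 290 = 920 days (rest of 2011, 2012, to 2013-10-17 in 2013).
920 ÷ 7 = 131 full weeks with remainder 3, so 131 more Mondays after the first → 132.

132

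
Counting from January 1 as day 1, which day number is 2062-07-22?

203

Days in months before July: 31 + 28 + 31 + 30 + 31 + 30 = 181.
Plus 22 days into July → day 203.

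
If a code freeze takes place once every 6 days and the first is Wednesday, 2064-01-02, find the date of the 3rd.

The 3rd occurrence is 2 intervals after the first: 2 × 6 = 12 days after 2064-01-02.
12 days later is 2064-01-14.

2064-01-14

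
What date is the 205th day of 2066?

January has 31 days (205 − 31 = 174 remain).
February has 28 days (174 − 28 = 146 remain).
March has 31 days (146 − 31 = 115 remain).
April has 30 days (115 − 30 = 85 remain).
May has 31 days (85 − 31 = 54 remain).
June has 30 days (54 − 30 = 24 remain).
24 into July → July 24.

July 24, 2066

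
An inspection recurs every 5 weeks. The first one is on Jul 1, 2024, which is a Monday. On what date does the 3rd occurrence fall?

Sep 9, 2024

The 3rd occurrence is 2 intervals after the first: 2 × 35 = 70 days after Jul 1, 2024.
Jul has 31 days — 30 days to the end of Jul leaves 40.
Aug has 31 days (9 left).
9 days into Sep → Sep 9, 2024.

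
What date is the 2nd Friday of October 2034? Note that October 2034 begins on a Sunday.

October 2034 begins on a Sunday, so the first Friday is October 6 (5 days later).
The 2nd Friday is 1 weeks later: 6 + 7 = 13.

13 October 2034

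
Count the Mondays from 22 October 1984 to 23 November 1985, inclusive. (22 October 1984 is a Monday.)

22 October 1984 is a Monday; the first Monday on or after it is 22 October 1984.
From 22 October 1984 to 23 November 1985: 70 + 327 = 397 days (rest of 1984, to 23 November 1985 in 1985).
397 ÷ 7 = 56 full weeks with remainder 5, so 56 more Mondays after the first → 57.

57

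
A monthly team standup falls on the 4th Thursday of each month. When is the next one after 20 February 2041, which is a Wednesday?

28 February 2041

February 2041 starts on a Friday; its first Thursday is the 7th, so the 4th Thursday is the 28th — 28 February 2041.
28 February 2041 is after 20 February 2041, so that is the next one.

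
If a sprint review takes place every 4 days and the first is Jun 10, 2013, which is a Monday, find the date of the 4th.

Jun 22, 2013

The 4th occurrence is 3 intervals after the first: 3 × 4 = 12 days after Jun 10, 2013.
12 days later is Jun 22, 2013.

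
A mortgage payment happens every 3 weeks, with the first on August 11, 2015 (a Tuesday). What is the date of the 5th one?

November 3, 2015

The 5th occurrence is 4 intervals after the first: 4 × 21 = 84 days after August 11, 2015.
August has 31 days — 20 days to the end of August leaves 64.
September has 30 days (34 left).
October has 31 days (3 left).
3 days into November → November 3, 2015.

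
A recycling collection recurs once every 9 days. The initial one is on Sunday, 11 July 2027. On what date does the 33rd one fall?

The 33rd occurrence is 32 intervals after the first: 32 × 9 = 288 days after 11 July 2027.
July has 31 days — 20 days to the end of July leaves 268.
August has 31 days (237 left).
September has 30 days (207 left).
October has 31 days (176 left).
November has 30 days (146 left).
December has 31 days (115 left).
January has 31 days (84 left).
February has 29 days (55 left).
March has 31 days (24 left).
24 days into April → 24 April 2028.

24 April 2028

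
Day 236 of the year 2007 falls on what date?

Aug 24, 2007

Jan has 31 days (236 − 31 = 205 remain).
Feb has 28 days (205 − 28 = 177 remain).
Mar has 31 days (177 − 31 = 146 remain).
Apr has 30 days (146 − 30 = 116 remain).
May has 31 days (116 − 31 = 85 remain).
Jun has 30 days (85 − 30 = 55 remain).
Jul has 31 days (55 − 31 = 24 remain).
24 into Aug → Aug 24.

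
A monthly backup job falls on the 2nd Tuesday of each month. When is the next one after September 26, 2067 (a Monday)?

October 11, 2067

September 2067 starts on a Thursday; its first Tuesday is the 6th, so the 2nd Tuesday is the 13th — September 13, 2067.
That is not after September 26, 2067, so look at October 2067.
October 2067 starts on a Saturday; its first Tuesday is the 4th, so the 2nd Tuesday is the 11th — October 11, 2067.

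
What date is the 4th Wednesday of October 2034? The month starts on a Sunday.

25 October 2034

October 2034 begins on a Sunday, so the first Wednesday is October 4 (3 days later).
The 4th Wednesday is 3 weeks later: 4 + 21 = 25.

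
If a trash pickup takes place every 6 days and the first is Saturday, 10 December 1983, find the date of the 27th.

14 May 1984

The 27th occurrence is 26 intervals after the first: 26 × 6 = 156 days after 10 December 1983.
December has 31 days — 21 days to the end of December leaves 135.
January has 31 days (104 left).
February has 29 days (75 left).
March has 31 days (44 left).
April has 30 days (14 left).
14 days into May → 14 May 1984.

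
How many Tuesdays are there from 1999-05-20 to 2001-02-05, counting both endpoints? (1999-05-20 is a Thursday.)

89

1999-05-20 is a Thursday; the first Tuesday on or after it is 1999-05-25 (5 days later).
From 1999-05-25 to 2001-02-05: 220 + 366 + 36 = 622 days (rest of 1999, 2000, to 2001-02-05 in 2001).
622 ÷ 7 = 88 full weeks with remainder 6, so 88 more Tuesdays after the first → 89.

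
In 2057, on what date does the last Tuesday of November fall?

November 27, 2057

The first Tuesday of November 2057 is November 6.
November 2057 has 30 days. Adding weeks: 6, 13, 20, 27 — the last one ≤ 30 is the 27th.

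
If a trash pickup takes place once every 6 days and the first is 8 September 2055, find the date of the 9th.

26 October 2055

The 9th occurrence is 8 intervals after the first: 8 × 6 = 48 days after 8 September 2055.
September has 30 days — 22 days to the end of September leaves 26.
26 days into October → 26 October 2055.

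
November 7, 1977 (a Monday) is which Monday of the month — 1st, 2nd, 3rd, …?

Day 7 falls in week ⌈7/7⌉ of the month.
Days 1–7 hold the 1st Monday, 8–14 the 2nd, 15–21 the 3rd, 22–28 the 4th, 29–31 the 5th.
7 is in the range for the 1st.

1st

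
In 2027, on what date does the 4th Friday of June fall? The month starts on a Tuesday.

June 2027 begins on a Tuesday, so the first Friday is June 4 (3 days later).
The 4th Friday is 3 weeks later: 4 + 21 = 25.

25 June 2027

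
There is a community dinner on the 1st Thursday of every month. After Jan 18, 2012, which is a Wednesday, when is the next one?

Feb 2, 2012

Jan 2012 starts on a Sunday, so its 1st Thursday is Jan 5, 2012 (4 days in).
That is not after Jan 18, 2012, so look at Feb 2012.
Feb 2012 starts on a Wednesday, so its 1st Thursday is Feb 2, 2012 (1 day in).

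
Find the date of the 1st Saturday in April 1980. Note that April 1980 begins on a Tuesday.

April 1980 begins on a Tuesday, so the first Saturday is April 5 (4 days later).

1980-04-05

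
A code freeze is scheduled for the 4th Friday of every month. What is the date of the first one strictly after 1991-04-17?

1991-04-26

April 1991 starts on a Monday; its first Friday is the 5th, so the 4th Friday is the 26th — 1991-04-26.
1991-04-26 is after 1991-04-17, so that is the next one.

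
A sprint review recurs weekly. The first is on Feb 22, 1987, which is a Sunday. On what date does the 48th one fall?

Jan 17, 1988

The 48th occurrence is 47 intervals after the first: 47 × 7 = 329 days after Feb 22, 1987.
Feb has 28 days — 6 days to the end of Feb leaves 323.
Mar has 31 days (292 left).
Apr has 30 days (262 left).
May has 31 days (231 left).
Jun has 30 days (201 left).
Jul has 31 days (170 left).
Aug has 31 days (139 left).
Sep has 30 days (109 left).
Oct has 31 days (78 left).
Nov has 30 days (48 left).
Dec has 31 days (17 left).
17 days into Jan → Jan 17, 1988.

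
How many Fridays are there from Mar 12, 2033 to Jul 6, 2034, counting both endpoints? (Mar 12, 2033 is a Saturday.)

Mar 12, 2033 is a Saturday; the first Friday on or after it is Mar 18, 2033 (6 days later).
From Mar 18, 2033 to Jul 6, 2034: 288 + 187 = 475 days (rest of 2033, to Jul 6, 2034 in 2034).
475 ÷ 7 = 67 full weeks with remainder 6, so 67 more Fridays after the first → 68.

68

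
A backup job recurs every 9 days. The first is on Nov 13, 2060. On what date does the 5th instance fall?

Dec 19, 2060

The 5th occurrence is 4 intervals after the first: 4 × 9 = 36 days after Nov 13, 2060.
Nov has 30 days — 17 days to the end of Nov leaves 19.
19 days into Dec → Dec 19, 2060.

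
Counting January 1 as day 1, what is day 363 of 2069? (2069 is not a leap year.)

29 December 2069

January has 31 days (363 − 31 = 332 remain).
February has 28 days (332 − 28 = 304 remain).
March has 31 days (304 − 31 = 273 remain).
April has 30 days (273 − 30 = 243 remain).
May has 31 days (243 − 31 = 212 remain).
June has 30 days (212 − 30 = 182 remain).
July has 31 days (182 − 31 = 151 remain).
August has 31 days (151 − 31 = 120 remain).
September has 30 days (120 − 30 = 90 remain).
October has 31 days (90 − 31 = 59 remain).
November has 30 days (59 − 30 = 29 remain).
29 into December → December 29.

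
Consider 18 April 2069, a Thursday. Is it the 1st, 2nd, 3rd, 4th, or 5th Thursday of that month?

3rd

Day 18 falls in week ⌈18/7⌉ of the month.
Days 1–7 hold the 1st Thursday, 8–14 the 2nd, 15–21 the 3rd, 22–28 the 4th, 29–31 the 5th.
18 is in the range for the 3rd.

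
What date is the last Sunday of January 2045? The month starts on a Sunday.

January 29, 2045

January 2045 begins on a Sunday, so the first Sunday is January 1.
January 2045 has 31 days. Adding weeks: 1, 8, 15, 22, 29 — the last one ≤ 31 is the 29th.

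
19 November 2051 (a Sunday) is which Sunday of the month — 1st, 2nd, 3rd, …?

Day 19 falls in week ⌈19/7⌉ of the month.
Days 1–7 hold the 1st Sunday, 8–14 the 2nd, 15–21 the 3rd, 22–28 the 4th, 29–31 the 5th.
19 is in the range for the 3rd.

3rd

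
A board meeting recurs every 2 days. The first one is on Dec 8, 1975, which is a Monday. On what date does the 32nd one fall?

The 32nd occurrence is 31 intervals after the first: 31 × 2 = 62 days after Dec 8, 1975.
Dec has 31 days — 23 days to the end of Dec leaves 39.
Jan has 31 days (8 left).
8 days into Feb → Feb 8, 1976.

Feb 8, 1976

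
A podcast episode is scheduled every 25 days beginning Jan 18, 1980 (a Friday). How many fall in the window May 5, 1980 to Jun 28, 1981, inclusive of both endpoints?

17

Occurrences land 25·i days after Jan 18, 1980 for i = 0, 1, 2, …
May 5, 1980 is 108 days after the start; 108 ÷ 25 = 4 remainder 8; since the remainder is 8, round up to i = 5. First occurrence in the window: #6 on May 22, 1980 (5×25 = 125 days in).
Jun 28, 1981 is 527 days after the start; 527 ÷ 25 = 21 remainder 2. Last occurrence in the window: #22 on Jun 26, 1981.
Occurrences #6 through #22: 17 in total.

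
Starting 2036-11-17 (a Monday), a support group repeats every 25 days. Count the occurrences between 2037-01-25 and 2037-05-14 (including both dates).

Occurrences land 25·i days after 2036-11-17 for i = 0, 1, 2, …
2037-01-25 is 69 days after the start; 69 ÷ 25 = 2 remainder 19; since the remainder is 19, round up to i = 3. First occurrence in the window: #4 on 2037-01-31 (3×25 = 75 days in).
2037-05-14 is 178 days after the start; 178 ÷ 25 = 7 remainder 3. Last occurrence in the window: #8 on 2037-05-11.
Occurrences #4 through #8: 5 in total.

5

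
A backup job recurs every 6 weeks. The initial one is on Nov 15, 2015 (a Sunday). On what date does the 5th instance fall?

May 1, 2016

The 5th occurrence is 4 intervals after the first: 4 × 42 = 168 days after Nov 15, 2015.
Nov has 30 days — 15 days to the end of Nov leaves 153.
Dec has 31 days (122 left).
Jan has 31 days (91 left).
Feb has 29 days (62 left).
Mar has 31 days (31 left).
Apr has 30 days (1 left).
1 day into May → May 1, 2016.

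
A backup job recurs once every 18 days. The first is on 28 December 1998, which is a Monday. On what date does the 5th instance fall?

The 5th occurrence is 4 intervals after the first: 4 × 18 = 72 days after 28 December 1998.
December has 31 days — 3 days to the end of December leaves 69.
January has 31 days (38 left).
February has 28 days (10 left).
10 days into March → 10 March 1999.

10 March 1999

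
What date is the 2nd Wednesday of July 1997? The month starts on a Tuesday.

1997-07-09

July 1997 begins on a Tuesday, so the first Wednesday is July 2 (1 day later).
The 2nd Wednesday is 1 weeks later: 2 + 7 = 9.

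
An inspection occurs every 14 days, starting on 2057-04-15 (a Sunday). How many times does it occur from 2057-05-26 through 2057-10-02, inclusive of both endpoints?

10

Occurrences land 14·i days after 2057-04-15 for i = 0, 1, 2, …
2057-05-26 is 41 days after the start; 41 ÷ 14 = 2 remainder 13; since the remainder is 13, round up to i = 3. First occurrence in the window: #4 on 2057-05-27 (3×14 = 42 days in).
2057-10-02 is 170 days after the start; 170 ÷ 14 = 12 remainder 2. Last occurrence in the window: #13 on 2057-09-30.
Occurrences #4 through #13: 10 in total.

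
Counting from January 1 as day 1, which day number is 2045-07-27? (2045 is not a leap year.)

Days in months before July: 31 + 28 + 31 + 30 + 31 + 30 = 181.
Plus 27 days into July → day 208.

208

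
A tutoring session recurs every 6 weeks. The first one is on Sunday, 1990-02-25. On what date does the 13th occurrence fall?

The 13th occurrence is 12 intervals after the first: 12 × 42 = 504 days after 1990-02-25.
February has 28 days — 3 days to the end of February leaves 501.
From end of February to end of 1990 is 306 days (195 left).
January has 31 days (164 left).
February has 28 days (136 left).
March has 31 days (105 left).
April has 30 days (75 left).
May has 31 days (44 left).
June has 30 days (14 left).
14 days into July → 1991-07-14.

1991-07-14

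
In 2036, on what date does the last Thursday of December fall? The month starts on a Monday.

December 2036 begins on a Monday, so the first Thursday is December 4 (3 days later).
December 2036 has 31 days. Adding weeks: 4, 11, 18, 25 — the last one ≤ 31 is the 25th.

December 25, 2036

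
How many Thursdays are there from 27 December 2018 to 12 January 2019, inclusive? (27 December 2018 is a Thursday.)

27 December 2018 is a Thursday; the first Thursday on or after it is 27 December 2018.
From 27 December 2018 to 12 January 2019: 4 + 12 = 16 days (rest of December, January).
16 ÷ 7 = 2 full weeks with remainder 2, so 2 more Thursdays after the first → 3.

3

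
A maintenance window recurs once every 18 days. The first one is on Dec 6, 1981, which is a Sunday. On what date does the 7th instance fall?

Mar 24, 1982

The 7th occurrence is 6 intervals after the first: 6 × 18 = 108 days after Dec 6, 1981.
Dec has 31 days — 25 days to the end of Dec leaves 83.
Jan has 31 days (52 left).
Feb has 28 days (24 left).
24 days into Mar → Mar 24, 1982.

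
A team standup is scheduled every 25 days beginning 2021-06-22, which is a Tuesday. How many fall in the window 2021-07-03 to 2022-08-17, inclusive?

16

Occurrences land 25·i days after 2021-06-22 for i = 0, 1, 2, …
2021-07-03 is 11 days after the start; 11 ÷ 25 = 0 remainder 11; since the remainder is 11, round up to i = 1. First occurrence in the window: #2 on 2021-07-17 (1×25 = 25 days in).
2022-08-17 is 421 days after the start; 421 ÷ 25 = 16 remainder 21. Last occurrence in the window: #17 on 2022-07-27.
Occurrences #2 through #17: 16 in total.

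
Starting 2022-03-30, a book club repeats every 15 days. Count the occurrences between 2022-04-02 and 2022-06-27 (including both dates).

Occurrences land 15·i days after 2022-03-30 for i = 0, 1, 2, …
2022-04-02 is 3 days after the start; 3 ÷ 15 = 0 remainder 3; since the remainder is 3, round up to i = 1. First occurrence in the window: #2 on 2022-04-14 (1×15 = 15 days in).
2022-06-27 is 89 days after the start; 89 ÷ 15 = 5 remainder 14. Last occurrence in the window: #6 on 2022-06-13.
Occurrences #2 through #6: 5 in total.

5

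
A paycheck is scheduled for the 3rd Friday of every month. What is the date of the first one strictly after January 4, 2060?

January 2060 starts on a Thursday; its first Friday is the 2nd, so the 3rd Friday is the 16th — January 16, 2060.
January 16, 2060 is after January 4, 2060, so that is the next one.

January 16, 2060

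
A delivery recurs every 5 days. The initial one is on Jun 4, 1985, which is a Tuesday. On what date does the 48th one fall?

The 48th occurrence is 47 intervals after the first: 47 × 5 = 235 days after Jun 4, 1985.
Jun has 30 days — 26 days to the end of Jun leaves 209.
Jul has 31 days (178 left).
Aug has 31 days (147 left).
Sep has 30 days (117 left).
Oct has 31 days (86 left).
Nov has 30 days (56 left).
Dec has 31 days (25 left).
25 days into Jan → Jan 25, 1986.

Jan 25, 1986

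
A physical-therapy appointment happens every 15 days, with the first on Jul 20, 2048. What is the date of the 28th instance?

Aug 29, 2049

The 28th occurrence is 27 intervals after the first: 27 × 15 = 405 days after Jul 20, 2048.
Jul has 31 days — 11 days to the end of Jul leaves 394.
Aug has 31 days (363 left).
Sep has 30 days (333 left).
Oct has 31 days (302 left).
Nov has 30 days (272 left).
Dec has 31 days (241 left).
Jan has 31 days (210 left).
Feb has 28 days (182 left).
Mar has 31 days (151 left).
Apr has 30 days (121 left).
May has 31 days (90 left).
Jun has 30 days (60 left).
Jul has 31 days (29 left).
29 days into Aug → Aug 29, 2049.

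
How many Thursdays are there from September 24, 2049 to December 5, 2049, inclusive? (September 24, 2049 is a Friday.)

10

September 24, 2049 is a Friday; the first Thursday on or after it is September 30, 2049 (6 days later).
From September 30, 2049 to December 5, 2049: 0 + 31 + 30 + 5 = 66 days (rest of September, October, November, December).
66 ÷ 7 = 9 full weeks with remainder 3, so 9 more Thursdays after the first → 10.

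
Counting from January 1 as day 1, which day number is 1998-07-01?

182

Days in months before July: 31 + 28 + 31 + 30 + 31 + 30 = 181.
Plus 1 day into July → day 182.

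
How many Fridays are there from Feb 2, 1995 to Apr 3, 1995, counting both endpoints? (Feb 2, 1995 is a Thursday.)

9

Feb 2, 1995 is a Thursday; the first Friday on or after it is Feb 3, 1995 (1 day later).
From Feb 3, 1995 to Apr 3, 1995: 25 + 31 + 3 = 59 days (rest of Feb, Mar, Apr).
59 ÷ 7 = 8 full weeks with remainder 3, so 8 more Fridays after the first → 9.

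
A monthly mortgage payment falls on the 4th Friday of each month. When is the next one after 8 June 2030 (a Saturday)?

28 June 2030

June 2030 starts on a Saturday; its first Friday is the 7th, so the 4th Friday is the 28th — 28 June 2030.
28 June 2030 is after 8 June 2030, so that is the next one.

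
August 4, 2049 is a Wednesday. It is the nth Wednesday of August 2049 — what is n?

Day 4 falls in week ⌈4/7⌉ of the month.
Days 1–7 hold the 1st Wednesday, 8–14 the 2nd, 15–21 the 3rd, 22–28 the 4th, 29–31 the 5th.
4 is in the range for the 1st.

1st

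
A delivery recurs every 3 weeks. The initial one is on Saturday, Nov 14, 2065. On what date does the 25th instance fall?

The 25th occurrence is 24 intervals after the first: 24 × 21 = 504 days after Nov 14, 2065.
Nov has 30 days — 16 days to the end of Nov leaves 488.
From end of Nov to end of 2065 is 31 days (457 left).
2066 has 365 days (92 left).
Jan has 31 days (61 left).
Feb has 28 days (33 left).
Mar has 31 days (2 left).
2 days into Apr → Apr 2, 2067.

Apr 2, 2067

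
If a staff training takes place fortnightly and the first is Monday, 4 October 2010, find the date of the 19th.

13 June 2011

The 19th occurrence is 18 intervals after the first: 18 × 14 = 252 days after 4 October 2010.
October has 31 days — 27 days to the end of October leaves 225.
November has 30 days (195 left).
December has 31 days (164 left).
January has 31 days (133 left).
February has 28 days (105 left).
March has 31 days (74 left).
April has 30 days (44 left).
May has 31 days (13 left).
13 days into June → 13 June 2011.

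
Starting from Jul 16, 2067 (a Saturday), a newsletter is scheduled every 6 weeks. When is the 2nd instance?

The 2nd occurrence is 1 interval after the first: 1 × 42 = 42 days after Jul 16, 2067.
Jul has 31 days — 15 days to the end of Jul leaves 27.
27 days into Aug → Aug 27, 2067.

Aug 27, 2067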